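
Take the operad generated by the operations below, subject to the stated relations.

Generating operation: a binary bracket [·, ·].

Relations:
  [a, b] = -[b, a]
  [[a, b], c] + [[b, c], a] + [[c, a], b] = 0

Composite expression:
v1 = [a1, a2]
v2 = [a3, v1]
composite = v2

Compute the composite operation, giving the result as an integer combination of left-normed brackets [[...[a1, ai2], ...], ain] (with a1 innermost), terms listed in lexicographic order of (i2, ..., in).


-[[a1, a2], a3]

Skip Jacobi rewriting: expand, keep a1-initial words, read off terms.
Composite bracket: [a3, [a1, a2]]
Applying ab - ba throughout gives 4 signed words (2^2 = 4).
Collect the words opening with a1:
  a1a2a3 (sign -1) contributes -[[a1, a2], a3]


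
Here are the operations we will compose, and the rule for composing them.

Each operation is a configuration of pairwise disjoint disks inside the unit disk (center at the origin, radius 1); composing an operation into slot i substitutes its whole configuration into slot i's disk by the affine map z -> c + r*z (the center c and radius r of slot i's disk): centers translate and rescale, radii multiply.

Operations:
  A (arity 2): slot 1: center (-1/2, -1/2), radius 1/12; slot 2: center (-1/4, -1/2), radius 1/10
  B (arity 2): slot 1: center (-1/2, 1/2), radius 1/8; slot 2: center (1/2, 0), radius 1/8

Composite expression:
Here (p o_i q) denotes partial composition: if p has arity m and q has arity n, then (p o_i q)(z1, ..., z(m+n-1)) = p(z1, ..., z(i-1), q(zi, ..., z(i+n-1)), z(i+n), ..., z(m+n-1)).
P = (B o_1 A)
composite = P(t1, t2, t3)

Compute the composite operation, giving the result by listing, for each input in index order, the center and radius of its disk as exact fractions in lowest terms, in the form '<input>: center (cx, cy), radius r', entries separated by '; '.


Nesting under B composes maps z -> c + r*z down each t-path.
input t1: composing its 2 substitution steps yields center (-9/16, 7/16), radius 1/96
input t2: composing its 2 substitution steps yields center (-17/32, 7/16), radius 1/80
input t3: composing its 1 substitution step yields center (1/2, 0), radius 1/8

t1: center (-9/16, 7/16), radius 1/96; t2: center (-17/32, 7/16), radius 1/80; t3: center (1/2, 0), radius 1/8


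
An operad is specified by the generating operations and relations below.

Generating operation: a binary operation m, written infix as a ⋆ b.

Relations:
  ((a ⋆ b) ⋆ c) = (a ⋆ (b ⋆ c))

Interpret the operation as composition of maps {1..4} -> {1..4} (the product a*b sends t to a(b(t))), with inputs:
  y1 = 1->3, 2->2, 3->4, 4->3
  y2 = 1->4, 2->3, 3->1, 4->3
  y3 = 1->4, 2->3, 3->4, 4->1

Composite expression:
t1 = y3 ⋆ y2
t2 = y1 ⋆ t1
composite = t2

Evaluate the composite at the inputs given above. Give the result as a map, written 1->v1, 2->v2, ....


1->3, 2->3, 3->3, 4->3


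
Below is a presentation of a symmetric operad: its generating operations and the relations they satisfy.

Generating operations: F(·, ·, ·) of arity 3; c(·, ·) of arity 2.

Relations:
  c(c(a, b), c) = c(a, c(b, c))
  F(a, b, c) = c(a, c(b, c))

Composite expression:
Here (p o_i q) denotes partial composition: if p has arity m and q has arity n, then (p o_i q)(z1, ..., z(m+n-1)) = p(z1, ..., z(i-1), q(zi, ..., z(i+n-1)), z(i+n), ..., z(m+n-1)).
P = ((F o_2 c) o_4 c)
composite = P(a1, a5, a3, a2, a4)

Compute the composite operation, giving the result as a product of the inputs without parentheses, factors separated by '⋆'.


The F-tree's shape is irrelevant; the a-reading-order decides.
c(a5, a3) flattens to a5 ⋆ a3
c(a2, a4) flattens to a2 ⋆ a4
F(a1, c(a5, a3), c(a2, a4)) flattens to a1 ⋆ a5 ⋆ a3 ⋆ a2 ⋆ a4

a1 ⋆ a5 ⋆ a3 ⋆ a2 ⋆ a4


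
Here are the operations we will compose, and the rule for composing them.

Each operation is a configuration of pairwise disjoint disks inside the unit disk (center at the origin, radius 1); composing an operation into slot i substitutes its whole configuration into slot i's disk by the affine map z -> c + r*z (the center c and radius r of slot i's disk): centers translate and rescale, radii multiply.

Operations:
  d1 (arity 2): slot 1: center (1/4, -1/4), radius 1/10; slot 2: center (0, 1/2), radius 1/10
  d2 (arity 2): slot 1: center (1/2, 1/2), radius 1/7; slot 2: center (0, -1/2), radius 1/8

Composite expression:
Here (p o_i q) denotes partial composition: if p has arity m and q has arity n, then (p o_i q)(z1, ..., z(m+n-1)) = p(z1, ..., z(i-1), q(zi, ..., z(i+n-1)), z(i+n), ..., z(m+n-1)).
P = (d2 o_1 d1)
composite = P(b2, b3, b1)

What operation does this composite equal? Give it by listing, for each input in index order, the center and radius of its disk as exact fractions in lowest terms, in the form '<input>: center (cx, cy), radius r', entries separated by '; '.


Only the slot chain above each b matters under d2; compose those maps.
b2: after 2 affine steps, its disk has center (15/28, 13/28), radius 1/70
b3: after 2 affine steps, its disk has center (1/2, 4/7), radius 1/70
b1: after 1 affine step, its disk has center (0, -1/2), radius 1/8

b1: center (0, -1/2), radius 1/8; b2: center (15/28, 13/28), radius 1/70; b3: center (1/2, 4/7), radius 1/70


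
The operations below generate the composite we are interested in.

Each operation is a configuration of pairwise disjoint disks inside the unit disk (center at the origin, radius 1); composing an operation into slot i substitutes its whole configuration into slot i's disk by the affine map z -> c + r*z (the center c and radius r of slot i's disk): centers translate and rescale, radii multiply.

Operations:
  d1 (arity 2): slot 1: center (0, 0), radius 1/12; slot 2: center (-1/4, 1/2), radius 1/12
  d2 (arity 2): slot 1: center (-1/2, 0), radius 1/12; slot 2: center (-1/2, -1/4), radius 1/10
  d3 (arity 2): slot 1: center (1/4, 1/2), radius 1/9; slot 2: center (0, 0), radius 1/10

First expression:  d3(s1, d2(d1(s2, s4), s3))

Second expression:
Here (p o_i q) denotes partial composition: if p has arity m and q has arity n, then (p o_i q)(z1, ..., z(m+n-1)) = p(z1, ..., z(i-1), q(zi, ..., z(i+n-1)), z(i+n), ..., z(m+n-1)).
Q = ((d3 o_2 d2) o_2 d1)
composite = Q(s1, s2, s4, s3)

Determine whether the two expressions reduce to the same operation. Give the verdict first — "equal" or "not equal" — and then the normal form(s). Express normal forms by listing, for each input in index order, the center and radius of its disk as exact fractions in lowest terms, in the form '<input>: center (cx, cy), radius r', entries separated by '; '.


equal — both sides give s1: center (1/4, 1/2), radius 1/9; s2: center (-1/20, 0), radius 1/1440; s3: center (-1/20, -1/40), radius 1/100; s4: center (-5/96, 1/240), radius 1/1440

The first composite normalizes to s1: center (1/4, 1/2), radius 1/9; s2: center (-1/20, 0), radius 1/1440; s3: center (-1/20, -1/40), radius 1/100; s4: center (-5/96, 1/240), radius 1/1440
The second composite normalizes to s1: center (1/4, 1/2), radius 1/9; s2: center (-1/20, 0), radius 1/1440; s3: center (-1/20, -1/40), radius 1/100; s4: center (-5/96, 1/240), radius 1/1440
The normal forms match — equal.


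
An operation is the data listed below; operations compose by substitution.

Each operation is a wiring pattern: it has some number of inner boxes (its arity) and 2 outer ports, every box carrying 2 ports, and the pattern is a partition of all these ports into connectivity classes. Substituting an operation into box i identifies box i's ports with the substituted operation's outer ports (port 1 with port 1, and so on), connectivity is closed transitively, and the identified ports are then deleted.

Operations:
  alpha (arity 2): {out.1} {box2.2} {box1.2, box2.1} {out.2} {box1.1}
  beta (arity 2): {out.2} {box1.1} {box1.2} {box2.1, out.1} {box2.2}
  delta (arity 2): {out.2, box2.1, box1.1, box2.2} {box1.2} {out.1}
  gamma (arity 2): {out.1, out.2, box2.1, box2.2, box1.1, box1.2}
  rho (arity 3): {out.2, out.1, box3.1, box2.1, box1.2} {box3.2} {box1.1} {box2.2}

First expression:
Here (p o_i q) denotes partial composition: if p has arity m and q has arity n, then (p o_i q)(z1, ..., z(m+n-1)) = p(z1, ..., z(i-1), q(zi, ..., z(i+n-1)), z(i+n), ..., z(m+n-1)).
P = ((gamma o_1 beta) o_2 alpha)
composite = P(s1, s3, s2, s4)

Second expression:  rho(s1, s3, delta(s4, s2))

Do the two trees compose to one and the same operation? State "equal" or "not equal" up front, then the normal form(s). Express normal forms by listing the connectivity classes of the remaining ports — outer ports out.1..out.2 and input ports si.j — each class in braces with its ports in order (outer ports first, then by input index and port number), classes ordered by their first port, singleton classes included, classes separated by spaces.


not equal — first {out.1, out.2, s4.1, s4.2} {s1.1} {s1.2} {s2.1, s3.2} {s2.2} {s3.1}, second {out.1, out.2, s1.2, s3.1} {s1.1} {s2.1, s2.2, s4.1} {s3.2} {s4.2}

The first composite normalizes to {out.1, out.2, s4.1, s4.2} {s1.1} {s1.2} {s2.1, s3.2} {s2.2} {s3.1}
The second composite normalizes to {out.1, out.2, s1.2, s3.1} {s1.1} {s2.1, s2.2, s4.1} {s3.2} {s4.2}
No match — not equal.


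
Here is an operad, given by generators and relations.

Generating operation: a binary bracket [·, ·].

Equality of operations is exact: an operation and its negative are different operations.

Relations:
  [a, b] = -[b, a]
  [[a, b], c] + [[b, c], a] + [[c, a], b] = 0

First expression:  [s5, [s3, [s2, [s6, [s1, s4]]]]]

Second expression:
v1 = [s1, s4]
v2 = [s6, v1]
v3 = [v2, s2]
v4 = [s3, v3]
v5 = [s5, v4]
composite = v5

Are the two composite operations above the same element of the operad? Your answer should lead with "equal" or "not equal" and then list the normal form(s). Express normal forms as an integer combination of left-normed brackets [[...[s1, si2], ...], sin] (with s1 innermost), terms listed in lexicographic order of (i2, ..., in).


not equal: they reduce to [[[[[s1, s4], s6], s2], s3], s5] and -[[[[[s1, s4], s6], s2], s3], s5]


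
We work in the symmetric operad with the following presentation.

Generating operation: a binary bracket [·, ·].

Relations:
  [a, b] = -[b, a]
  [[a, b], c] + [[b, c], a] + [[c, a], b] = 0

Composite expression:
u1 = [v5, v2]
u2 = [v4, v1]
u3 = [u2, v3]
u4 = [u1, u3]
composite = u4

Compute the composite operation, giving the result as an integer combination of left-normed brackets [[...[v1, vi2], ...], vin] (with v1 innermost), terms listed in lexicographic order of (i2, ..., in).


-[[[[v1, v4], v3], v2], v5] + [[[[v1, v4], v3], v5], v2]

Antisymmetry and Jacobi reduce to v1-anchored left-normed brackets.
Composite bracket: [[v5, v2], [[v4, v1], v3]]
The bracket unfolds into 16 signed words via [a, b] = ab - ba (2^4 = 16).
Only words starting with v1 matter:
  the word v1v4v3v2v5 carries sign -1 and contributes -[[[[v1, v4], v3], v2], v5]
  the word v1v4v3v5v2 carries sign +1 and contributes +[[[[v1, v4], v3], v5], v2]


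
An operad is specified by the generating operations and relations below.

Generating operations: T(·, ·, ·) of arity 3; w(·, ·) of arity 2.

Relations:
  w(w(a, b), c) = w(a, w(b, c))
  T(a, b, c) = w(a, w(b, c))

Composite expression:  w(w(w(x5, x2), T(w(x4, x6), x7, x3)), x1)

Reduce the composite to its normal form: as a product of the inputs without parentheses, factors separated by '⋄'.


Every regrouping of w is equal, so read the x-inputs in written order.
w(x5, x2) unparenthesizes to x5 ⋄ x2
w(x4, x6) unparenthesizes to x4 ⋄ x6
T(w(x4, x6), x7, x3) unparenthesizes to x4 ⋄ x6 ⋄ x7 ⋄ x3
w(w(x5, x2), T(w(x4, x6), x7, x3)) unparenthesizes to x5 ⋄ x2 ⋄ x4 ⋄ x6 ⋄ x7 ⋄ x3
w(w(w(x5, x2), T(w(x4, x6), x7, x3)), x1) unparenthesizes to x5 ⋄ x2 ⋄ x4 ⋄ x6 ⋄ x7 ⋄ x3 ⋄ x1

x5 ⋄ x2 ⋄ x4 ⋄ x6 ⋄ x7 ⋄ x3 ⋄ x1


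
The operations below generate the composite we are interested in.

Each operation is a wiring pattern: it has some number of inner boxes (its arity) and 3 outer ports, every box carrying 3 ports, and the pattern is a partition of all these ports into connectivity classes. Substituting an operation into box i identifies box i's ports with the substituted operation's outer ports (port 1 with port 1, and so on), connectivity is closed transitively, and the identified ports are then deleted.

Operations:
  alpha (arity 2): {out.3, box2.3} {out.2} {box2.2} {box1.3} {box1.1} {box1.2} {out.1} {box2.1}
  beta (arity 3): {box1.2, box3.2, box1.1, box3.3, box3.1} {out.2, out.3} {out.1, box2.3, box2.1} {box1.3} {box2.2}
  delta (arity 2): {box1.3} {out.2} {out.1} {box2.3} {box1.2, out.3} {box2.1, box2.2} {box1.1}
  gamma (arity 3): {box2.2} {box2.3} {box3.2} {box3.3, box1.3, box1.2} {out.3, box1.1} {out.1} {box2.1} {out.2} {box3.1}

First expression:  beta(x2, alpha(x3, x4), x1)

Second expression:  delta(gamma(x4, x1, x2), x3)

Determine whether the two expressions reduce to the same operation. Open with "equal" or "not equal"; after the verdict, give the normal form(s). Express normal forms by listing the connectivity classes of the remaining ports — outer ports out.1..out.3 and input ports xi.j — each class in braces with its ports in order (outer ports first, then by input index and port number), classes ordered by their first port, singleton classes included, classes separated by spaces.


not equal; first: {out.1, x4.3} {out.2, out.3} {x1.1, x1.2, x1.3, x2.1, x2.2} {x2.3} {x3.1} {x3.2} {x3.3} {x4.1} {x4.2}; second: {out.1} {out.2} {out.3} {x1.1} {x1.2} {x1.3} {x2.1} {x2.2} {x2.3, x4.2, x4.3} {x3.1, x3.2} {x3.3} {x4.1}


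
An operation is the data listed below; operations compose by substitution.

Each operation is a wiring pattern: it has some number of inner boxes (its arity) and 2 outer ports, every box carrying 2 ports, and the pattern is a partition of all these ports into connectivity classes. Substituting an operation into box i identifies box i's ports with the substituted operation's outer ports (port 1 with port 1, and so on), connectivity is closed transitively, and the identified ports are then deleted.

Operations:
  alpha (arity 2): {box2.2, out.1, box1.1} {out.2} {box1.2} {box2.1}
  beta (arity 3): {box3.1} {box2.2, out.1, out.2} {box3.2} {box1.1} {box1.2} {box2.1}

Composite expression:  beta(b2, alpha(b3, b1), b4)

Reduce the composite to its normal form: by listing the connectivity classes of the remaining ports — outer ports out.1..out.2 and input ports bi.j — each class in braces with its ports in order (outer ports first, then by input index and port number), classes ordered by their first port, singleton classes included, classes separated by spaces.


{out.1, out.2} {b1.1} {b1.2, b3.1} {b2.1} {b2.2} {b3.2} {b4.1} {b4.2}


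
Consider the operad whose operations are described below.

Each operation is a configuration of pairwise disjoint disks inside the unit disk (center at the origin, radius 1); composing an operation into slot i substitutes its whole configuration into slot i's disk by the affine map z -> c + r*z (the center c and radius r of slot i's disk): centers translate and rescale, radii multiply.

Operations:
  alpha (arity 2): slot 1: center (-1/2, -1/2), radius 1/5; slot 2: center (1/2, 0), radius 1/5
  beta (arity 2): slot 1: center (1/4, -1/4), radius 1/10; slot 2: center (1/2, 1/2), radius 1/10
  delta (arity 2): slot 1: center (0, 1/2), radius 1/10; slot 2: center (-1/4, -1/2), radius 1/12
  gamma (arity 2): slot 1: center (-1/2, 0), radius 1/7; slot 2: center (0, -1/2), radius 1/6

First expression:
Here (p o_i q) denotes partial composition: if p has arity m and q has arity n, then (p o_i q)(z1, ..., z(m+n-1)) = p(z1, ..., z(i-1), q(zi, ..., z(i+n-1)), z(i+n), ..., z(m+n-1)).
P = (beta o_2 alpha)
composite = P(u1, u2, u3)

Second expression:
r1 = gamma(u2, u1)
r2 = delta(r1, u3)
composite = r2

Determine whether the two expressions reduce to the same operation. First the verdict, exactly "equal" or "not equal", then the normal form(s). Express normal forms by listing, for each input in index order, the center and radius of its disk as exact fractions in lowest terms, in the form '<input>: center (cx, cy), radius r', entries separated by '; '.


The first composite normalizes to u1: center (1/4, -1/4), radius 1/10; u2: center (9/20, 9/20), radius 1/50; u3: center (11/20, 1/2), radius 1/50
The second composite normalizes to u1: center (0, 9/20), radius 1/60; u2: center (-1/20, 1/2), radius 1/70; u3: center (-1/4, -1/2), radius 1/12
No match — not equal.

not equal — first u1: center (1/4, -1/4), radius 1/10; u2: center (9/20, 9/20), radius 1/50; u3: center (11/20, 1/2), radius 1/50, second u1: center (0, 9/20), radius 1/60; u2: center (-1/20, 1/2), radius 1/70; u3: center (-1/4, -1/2), radius 1/12


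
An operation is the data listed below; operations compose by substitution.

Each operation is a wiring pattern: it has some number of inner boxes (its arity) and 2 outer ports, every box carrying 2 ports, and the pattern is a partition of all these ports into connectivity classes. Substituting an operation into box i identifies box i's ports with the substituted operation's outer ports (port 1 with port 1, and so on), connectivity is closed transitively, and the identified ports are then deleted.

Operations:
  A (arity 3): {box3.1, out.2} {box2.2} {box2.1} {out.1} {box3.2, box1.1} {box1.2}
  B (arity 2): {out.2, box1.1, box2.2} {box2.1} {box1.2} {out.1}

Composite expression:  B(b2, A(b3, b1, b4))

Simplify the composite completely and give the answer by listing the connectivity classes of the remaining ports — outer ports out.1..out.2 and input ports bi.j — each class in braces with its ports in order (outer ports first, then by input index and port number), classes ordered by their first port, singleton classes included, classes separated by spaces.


Connectivity passes through glued B-boundaries; trace each wire chain.
stage A: inputs (b3, b1, b4), connectivity {out.1} {out.2, b4.1} {b1.1} {b1.2} {b3.1, b4.2} {b3.2}, out.j its boundary
stage B: inputs (b2, b3, b1, b4), connectivity {out.1} {out.2, b2.1, b4.1} {b1.1} {b1.2} {b2.2} {b3.1, b4.2} {b3.2}, out.j its boundary

{out.1} {out.2, b2.1, b4.1} {b1.1} {b1.2} {b2.2} {b3.1, b4.2} {b3.2}


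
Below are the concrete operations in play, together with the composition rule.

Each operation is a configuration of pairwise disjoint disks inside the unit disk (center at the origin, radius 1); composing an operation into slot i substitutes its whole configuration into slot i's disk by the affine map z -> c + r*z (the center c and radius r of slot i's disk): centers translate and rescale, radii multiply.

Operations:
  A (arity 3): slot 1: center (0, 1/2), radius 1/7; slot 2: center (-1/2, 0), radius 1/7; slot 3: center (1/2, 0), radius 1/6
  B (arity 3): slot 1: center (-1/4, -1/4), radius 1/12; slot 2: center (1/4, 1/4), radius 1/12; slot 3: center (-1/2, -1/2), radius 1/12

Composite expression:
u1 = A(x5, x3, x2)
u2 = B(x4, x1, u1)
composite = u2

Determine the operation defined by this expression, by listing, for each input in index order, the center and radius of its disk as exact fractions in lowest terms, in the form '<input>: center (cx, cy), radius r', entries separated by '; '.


x1: center (1/4, 1/4), radius 1/12; x2: center (-11/24, -1/2), radius 1/72; x3: center (-13/24, -1/2), radius 1/84; x4: center (-1/4, -1/4), radius 1/12; x5: center (-1/2, -11/24), radius 1/84

Below B, radii multiply path by path; the x-disk centers shift.
x4: after 1 affine step, its disk has center (-1/4, -1/4), radius 1/12
x1: after 1 affine step, its disk has center (1/4, 1/4), radius 1/12
x5: after 2 affine steps, its disk has center (-1/2, -11/24), radius 1/84
x3: after 2 affine steps, its disk has center (-13/24, -1/2), radius 1/84
x2: after 2 affine steps, its disk has center (-11/24, -1/2), radius 1/72


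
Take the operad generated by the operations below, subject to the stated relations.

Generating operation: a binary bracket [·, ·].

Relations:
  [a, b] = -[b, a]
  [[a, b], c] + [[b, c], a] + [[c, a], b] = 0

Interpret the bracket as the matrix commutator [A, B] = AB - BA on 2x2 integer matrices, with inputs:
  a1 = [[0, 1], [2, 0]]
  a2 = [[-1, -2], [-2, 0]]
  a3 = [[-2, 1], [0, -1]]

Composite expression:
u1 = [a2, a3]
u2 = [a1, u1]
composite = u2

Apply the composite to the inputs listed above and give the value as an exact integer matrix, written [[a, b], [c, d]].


[a2, a3] = [[2, -3], [2, -2]]
[a1, [a2, a3]] = [[8, -4], [8, -8]]

[[8, -4], [8, -8]]


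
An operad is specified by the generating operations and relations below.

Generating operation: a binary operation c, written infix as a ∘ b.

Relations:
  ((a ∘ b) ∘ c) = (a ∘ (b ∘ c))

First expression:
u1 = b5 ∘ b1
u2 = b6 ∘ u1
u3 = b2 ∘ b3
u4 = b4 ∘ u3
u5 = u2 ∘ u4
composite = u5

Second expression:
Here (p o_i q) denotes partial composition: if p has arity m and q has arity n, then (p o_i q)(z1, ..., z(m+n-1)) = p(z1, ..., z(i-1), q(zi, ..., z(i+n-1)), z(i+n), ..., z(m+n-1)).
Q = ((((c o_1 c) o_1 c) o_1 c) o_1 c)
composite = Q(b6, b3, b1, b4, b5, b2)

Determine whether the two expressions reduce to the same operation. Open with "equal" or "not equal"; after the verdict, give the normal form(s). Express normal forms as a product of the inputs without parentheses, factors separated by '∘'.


not equal; the first gives b6 ∘ b5 ∘ b1 ∘ b4 ∘ b2 ∘ b3 and the second b6 ∘ b3 ∘ b1 ∘ b4 ∘ b5 ∘ b2

Normal form of the first expression: b6 ∘ b5 ∘ b1 ∘ b4 ∘ b2 ∘ b3
Normal form of the second expression: b6 ∘ b3 ∘ b1 ∘ b4 ∘ b5 ∘ b2
Different reductions; not equal.


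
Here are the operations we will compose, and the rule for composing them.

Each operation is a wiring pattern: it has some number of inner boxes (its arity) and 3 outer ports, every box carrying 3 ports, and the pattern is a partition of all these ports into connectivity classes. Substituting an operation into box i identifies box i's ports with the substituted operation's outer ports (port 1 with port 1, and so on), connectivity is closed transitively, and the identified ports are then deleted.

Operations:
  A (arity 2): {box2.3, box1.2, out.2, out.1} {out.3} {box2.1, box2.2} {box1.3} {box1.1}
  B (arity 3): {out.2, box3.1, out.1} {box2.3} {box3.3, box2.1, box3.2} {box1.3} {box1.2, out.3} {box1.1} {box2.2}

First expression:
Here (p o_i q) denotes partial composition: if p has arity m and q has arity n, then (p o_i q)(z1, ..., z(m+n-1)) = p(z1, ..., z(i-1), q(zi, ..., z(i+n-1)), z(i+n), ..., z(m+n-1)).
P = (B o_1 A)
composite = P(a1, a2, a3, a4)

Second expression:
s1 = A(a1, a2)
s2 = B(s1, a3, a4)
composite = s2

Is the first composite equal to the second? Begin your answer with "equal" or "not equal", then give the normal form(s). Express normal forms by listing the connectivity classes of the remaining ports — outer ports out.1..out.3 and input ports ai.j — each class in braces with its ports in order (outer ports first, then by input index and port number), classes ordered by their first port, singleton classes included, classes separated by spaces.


The first expression, normalized: {out.1, out.2, a4.1} {out.3, a1.2, a2.3} {a1.1} {a1.3} {a2.1, a2.2} {a3.1, a4.2, a4.3} {a3.2} {a3.3}
The second expression, normalized: {out.1, out.2, a4.1} {out.3, a1.2, a2.3} {a1.1} {a1.3} {a2.1, a2.2} {a3.1, a4.2, a4.3} {a3.2} {a3.3}
Identical normal forms: equal.

equal; both compose to {out.1, out.2, a4.1} {out.3, a1.2, a2.3} {a1.1} {a1.3} {a2.1, a2.2} {a3.1, a4.2, a4.3} {a3.2} {a3.3}


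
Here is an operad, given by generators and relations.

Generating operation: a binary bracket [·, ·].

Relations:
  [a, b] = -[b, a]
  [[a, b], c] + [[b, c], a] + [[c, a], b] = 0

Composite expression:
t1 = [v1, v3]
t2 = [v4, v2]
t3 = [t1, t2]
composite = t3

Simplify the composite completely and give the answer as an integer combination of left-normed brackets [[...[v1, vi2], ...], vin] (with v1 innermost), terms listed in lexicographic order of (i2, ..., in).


Expand each bracket as ab - ba; the v1-initial words give the coefficients.
Composite bracket: [[v1, v3], [v4, v2]]
Applying ab - ba throughout gives 8 signed words (2^3 = 8).
Only words starting with v1 matter:
  v1v3v2v4 appears with sign -1, giving the term -[[[v1, v3], v2], v4]
  v1v3v4v2 appears with sign +1, giving the term +[[[v1, v3], v4], v2]

-[[[v1, v3], v2], v4] + [[[v1, v3], v4], v2]


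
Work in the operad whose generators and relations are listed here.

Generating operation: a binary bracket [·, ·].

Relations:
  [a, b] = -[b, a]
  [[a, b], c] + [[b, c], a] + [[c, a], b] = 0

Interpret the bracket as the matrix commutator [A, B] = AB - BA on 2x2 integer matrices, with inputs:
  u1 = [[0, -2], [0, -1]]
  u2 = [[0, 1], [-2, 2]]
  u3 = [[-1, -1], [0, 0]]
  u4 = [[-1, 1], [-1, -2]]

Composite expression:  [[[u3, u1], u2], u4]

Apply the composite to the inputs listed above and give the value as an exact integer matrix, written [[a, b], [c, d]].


[[-6, -18], [-12, 6]]

[u3, u1] = [[0, 3], [0, 0]]
[[u3, u1], u2] = [[-6, 6], [0, 6]]
[[[u3, u1], u2], u4] = [[-6, -18], [-12, 6]]


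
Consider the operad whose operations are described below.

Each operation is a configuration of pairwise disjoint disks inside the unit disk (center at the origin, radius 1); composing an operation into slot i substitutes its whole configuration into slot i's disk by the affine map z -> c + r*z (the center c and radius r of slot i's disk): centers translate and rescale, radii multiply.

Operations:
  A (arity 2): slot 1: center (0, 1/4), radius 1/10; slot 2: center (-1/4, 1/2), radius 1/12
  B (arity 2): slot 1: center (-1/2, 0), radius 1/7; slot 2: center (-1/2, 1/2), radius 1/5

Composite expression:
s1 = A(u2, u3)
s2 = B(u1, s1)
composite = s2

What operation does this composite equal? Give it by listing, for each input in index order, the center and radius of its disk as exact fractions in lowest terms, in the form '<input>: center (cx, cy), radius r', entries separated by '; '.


u1: center (-1/2, 0), radius 1/7; u2: center (-1/2, 11/20), radius 1/50; u3: center (-11/20, 3/5), radius 1/60

Only the slot chain above each u matters under B; compose those maps.
u1 passes through 1 substitution, ending at center (-1/2, 0), radius 1/7
u2 passes through 2 substitutions, ending at center (-1/2, 11/20), radius 1/50
u3 passes through 2 substitutions, ending at center (-11/20, 3/5), radius 1/60


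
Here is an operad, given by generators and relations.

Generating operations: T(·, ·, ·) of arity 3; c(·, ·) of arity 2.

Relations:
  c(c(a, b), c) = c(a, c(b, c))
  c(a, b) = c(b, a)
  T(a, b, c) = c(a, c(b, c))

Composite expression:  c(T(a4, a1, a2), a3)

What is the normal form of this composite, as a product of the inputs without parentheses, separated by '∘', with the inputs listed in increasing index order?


a1 ∘ a2 ∘ a3 ∘ a4

Key point: c commutes, so take the a-inputs in any fixed order.
T(a4, a1, a2) spells out as a4 ∘ a1 ∘ a2
c(T(a4, a1, a2), a3) spells out as a4 ∘ a1 ∘ a2 ∘ a3
sorting the factors by input index: a1 ∘ a2 ∘ a3 ∘ a4


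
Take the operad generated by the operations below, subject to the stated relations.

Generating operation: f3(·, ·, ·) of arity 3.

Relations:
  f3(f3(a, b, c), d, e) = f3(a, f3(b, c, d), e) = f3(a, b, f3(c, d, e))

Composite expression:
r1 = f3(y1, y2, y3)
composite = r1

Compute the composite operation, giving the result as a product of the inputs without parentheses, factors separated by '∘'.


The f3-tree's shape is irrelevant; the y-reading-order decides.
f3(y1, y2, y3) linearizes to y1 ∘ y2 ∘ y3

y1 ∘ y2 ∘ y3


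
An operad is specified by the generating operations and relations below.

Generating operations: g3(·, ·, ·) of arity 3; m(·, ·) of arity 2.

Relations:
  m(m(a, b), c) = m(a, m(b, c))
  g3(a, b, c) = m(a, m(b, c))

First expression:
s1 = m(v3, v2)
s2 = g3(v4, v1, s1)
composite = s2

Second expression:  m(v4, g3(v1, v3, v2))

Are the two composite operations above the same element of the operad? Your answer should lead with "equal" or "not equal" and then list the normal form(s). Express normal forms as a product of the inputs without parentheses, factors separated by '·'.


equal — both sides give v4 · v1 · v3 · v2


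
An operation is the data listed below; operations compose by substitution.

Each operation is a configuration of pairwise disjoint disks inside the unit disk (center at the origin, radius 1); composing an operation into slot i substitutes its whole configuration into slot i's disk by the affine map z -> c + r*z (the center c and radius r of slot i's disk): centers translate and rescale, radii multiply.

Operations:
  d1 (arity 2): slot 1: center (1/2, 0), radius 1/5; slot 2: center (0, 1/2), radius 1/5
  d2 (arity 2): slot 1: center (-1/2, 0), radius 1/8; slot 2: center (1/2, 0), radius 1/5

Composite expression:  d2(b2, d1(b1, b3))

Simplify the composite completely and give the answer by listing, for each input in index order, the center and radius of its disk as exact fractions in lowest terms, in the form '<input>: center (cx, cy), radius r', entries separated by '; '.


Affine substitution under d2: radii multiply and b-centers shift.
b2 passes through 1 substitution, ending at center (-1/2, 0), radius 1/8
b1 passes through 2 substitutions, ending at center (3/5, 0), radius 1/25
b3 passes through 2 substitutions, ending at center (1/2, 1/10), radius 1/25

b1: center (3/5, 0), radius 1/25; b2: center (-1/2, 0), radius 1/8; b3: center (1/2, 1/10), radius 1/25


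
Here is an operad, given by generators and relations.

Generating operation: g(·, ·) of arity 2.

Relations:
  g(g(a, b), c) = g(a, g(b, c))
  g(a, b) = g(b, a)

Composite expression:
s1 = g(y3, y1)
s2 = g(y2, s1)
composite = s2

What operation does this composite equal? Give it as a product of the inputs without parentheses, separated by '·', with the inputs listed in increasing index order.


y1 · y2 · y3

Shape and order are irrelevant to g; the y-input set decides.
g(y3, y1) linearizes to y3 · y1
g(y2, g(y3, y1)) linearizes to y2 · y3 · y1
reordering the factors by index: y1 · y2 · y3


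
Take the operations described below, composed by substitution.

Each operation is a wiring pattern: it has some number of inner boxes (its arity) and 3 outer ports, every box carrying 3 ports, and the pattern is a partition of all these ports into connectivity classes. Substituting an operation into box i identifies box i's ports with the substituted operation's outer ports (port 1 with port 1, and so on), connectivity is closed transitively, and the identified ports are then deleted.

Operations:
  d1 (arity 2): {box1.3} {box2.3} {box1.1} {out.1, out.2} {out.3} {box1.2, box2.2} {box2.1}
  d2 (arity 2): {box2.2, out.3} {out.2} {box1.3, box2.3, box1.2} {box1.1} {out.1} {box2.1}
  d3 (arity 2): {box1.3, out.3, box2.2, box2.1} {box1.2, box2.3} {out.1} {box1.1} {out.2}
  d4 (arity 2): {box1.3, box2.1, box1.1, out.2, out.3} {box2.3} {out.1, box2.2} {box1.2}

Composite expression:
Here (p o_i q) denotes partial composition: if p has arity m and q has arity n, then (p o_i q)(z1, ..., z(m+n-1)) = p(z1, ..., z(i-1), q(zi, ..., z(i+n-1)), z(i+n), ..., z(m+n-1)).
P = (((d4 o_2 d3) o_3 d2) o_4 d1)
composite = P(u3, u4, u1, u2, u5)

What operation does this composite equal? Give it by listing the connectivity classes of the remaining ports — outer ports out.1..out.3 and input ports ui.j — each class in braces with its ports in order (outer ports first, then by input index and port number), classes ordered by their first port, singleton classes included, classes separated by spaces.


{out.1} {out.2, out.3, u3.1, u3.3} {u1.1} {u1.2, u1.3} {u2.1} {u2.2, u5.2} {u2.3} {u3.2} {u4.1} {u4.2} {u4.3} {u5.1} {u5.3}


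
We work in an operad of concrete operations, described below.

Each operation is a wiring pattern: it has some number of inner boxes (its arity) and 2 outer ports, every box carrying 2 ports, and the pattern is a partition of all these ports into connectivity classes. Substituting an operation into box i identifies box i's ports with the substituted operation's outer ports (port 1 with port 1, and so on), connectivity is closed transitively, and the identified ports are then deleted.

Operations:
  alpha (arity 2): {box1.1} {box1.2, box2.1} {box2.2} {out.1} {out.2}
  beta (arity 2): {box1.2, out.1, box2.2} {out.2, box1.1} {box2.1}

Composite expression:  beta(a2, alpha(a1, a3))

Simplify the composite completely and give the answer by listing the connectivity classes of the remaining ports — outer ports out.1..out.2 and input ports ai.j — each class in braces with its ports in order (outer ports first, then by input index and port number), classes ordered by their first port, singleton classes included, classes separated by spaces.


{out.1, a2.2} {out.2, a2.1} {a1.1} {a1.2, a3.1} {a3.2}

Reachability decides: close wires over beta-identified ports.
through alpha, on inputs (a1, a3): {out.1} {out.2} {a1.1} {a1.2, a3.1} {a3.2} (out.j = stage outer ports)
through beta, on inputs (a2, a1, a3): {out.1, a2.2} {out.2, a2.1} {a1.1} {a1.2, a3.1} {a3.2} (out.j = stage outer ports)


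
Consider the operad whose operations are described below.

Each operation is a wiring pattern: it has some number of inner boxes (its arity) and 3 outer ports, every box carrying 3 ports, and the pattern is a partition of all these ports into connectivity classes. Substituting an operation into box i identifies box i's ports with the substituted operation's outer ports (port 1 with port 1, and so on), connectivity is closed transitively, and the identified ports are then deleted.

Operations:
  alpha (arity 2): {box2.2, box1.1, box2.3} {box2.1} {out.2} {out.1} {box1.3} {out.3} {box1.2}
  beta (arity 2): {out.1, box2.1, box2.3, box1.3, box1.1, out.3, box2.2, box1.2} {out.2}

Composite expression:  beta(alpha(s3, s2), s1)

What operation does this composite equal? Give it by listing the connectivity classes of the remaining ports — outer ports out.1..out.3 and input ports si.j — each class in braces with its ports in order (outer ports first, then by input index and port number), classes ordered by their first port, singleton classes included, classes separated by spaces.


Substituting into beta glues patterns; closure does the rest.
composing alpha on (s3, s2), with out.j its own outer ports: {out.1} {out.2} {out.3} {s2.1} {s2.2, s2.3, s3.1} {s3.2} {s3.3}
composing beta on (s3, s2, s1), with out.j its own outer ports: {out.1, out.3, s1.1, s1.2, s1.3} {out.2} {s2.1} {s2.2, s2.3, s3.1} {s3.2} {s3.3}

{out.1, out.3, s1.1, s1.2, s1.3} {out.2} {s2.1} {s2.2, s2.3, s3.1} {s3.2} {s3.3}


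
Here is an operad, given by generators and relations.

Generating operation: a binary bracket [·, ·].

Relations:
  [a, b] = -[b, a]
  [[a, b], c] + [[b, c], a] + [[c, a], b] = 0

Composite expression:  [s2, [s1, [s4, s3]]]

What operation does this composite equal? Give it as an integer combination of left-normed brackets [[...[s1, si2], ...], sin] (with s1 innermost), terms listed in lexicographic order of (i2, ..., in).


[[[s1, s3], s4], s2] - [[[s1, s4], s3], s2]


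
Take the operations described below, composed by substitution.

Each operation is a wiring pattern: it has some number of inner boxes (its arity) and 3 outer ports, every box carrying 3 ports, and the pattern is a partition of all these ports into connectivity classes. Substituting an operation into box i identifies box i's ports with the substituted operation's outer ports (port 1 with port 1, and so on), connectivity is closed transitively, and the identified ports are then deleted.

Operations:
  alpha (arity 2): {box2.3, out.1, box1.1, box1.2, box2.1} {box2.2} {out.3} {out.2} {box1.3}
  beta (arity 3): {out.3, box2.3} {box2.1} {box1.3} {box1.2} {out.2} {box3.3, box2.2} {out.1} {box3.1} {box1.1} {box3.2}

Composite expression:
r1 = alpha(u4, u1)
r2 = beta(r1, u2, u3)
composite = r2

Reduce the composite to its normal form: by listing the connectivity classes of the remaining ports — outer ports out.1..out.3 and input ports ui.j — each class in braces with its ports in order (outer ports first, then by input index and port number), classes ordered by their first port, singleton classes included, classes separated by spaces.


{out.1} {out.2} {out.3, u2.3} {u1.1, u1.3, u4.1, u4.2} {u1.2} {u2.1} {u2.2, u3.3} {u3.1} {u3.2} {u4.3}

Substituting into beta glues patterns; closure does the rest.
stage alpha: inputs (u4, u1), connectivity {out.1, u1.1, u1.3, u4.1, u4.2} {out.2} {out.3} {u1.2} {u4.3}, out.j its boundary
stage beta: inputs (u4, u1, u2, u3), connectivity {out.1} {out.2} {out.3, u2.3} {u1.1, u1.3, u4.1, u4.2} {u1.2} {u2.1} {u2.2, u3.3} {u3.1} {u3.2} {u4.3}, out.j its boundary


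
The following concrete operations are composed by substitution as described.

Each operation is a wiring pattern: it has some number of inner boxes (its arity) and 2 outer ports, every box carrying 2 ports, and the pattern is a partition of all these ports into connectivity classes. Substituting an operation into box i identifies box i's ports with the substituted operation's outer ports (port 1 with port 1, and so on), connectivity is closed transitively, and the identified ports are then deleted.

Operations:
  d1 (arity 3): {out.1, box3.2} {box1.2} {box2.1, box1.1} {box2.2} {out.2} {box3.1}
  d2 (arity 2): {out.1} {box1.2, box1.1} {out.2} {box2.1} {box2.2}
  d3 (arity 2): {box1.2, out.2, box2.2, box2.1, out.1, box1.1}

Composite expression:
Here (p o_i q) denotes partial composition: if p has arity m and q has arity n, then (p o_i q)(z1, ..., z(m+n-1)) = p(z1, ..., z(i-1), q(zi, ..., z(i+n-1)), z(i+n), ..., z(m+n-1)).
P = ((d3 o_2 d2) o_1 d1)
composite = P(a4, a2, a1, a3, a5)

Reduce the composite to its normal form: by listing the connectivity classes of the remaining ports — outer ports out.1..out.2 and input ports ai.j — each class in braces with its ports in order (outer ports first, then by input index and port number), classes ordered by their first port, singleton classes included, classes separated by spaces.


{out.1, out.2, a1.2} {a1.1} {a2.1, a4.1} {a2.2} {a3.1, a3.2} {a4.2} {a5.1} {a5.2}

Two ports join when wires chain via d3-identified ports.
after d1, the pattern on (a4, a2, a1) reads {out.1, a1.2} {out.2} {a1.1} {a2.1, a4.1} {a2.2} {a4.2} (out.j = its outer ports)
after d2, the pattern on (a3, a5) reads {out.1} {out.2} {a3.1, a3.2} {a5.1} {a5.2} (out.j = its outer ports)
after d3, the pattern on (a4, a2, a1, a3, a5) reads {out.1, out.2, a1.2} {a1.1} {a2.1, a4.1} {a2.2} {a3.1, a3.2} {a4.2} {a5.1} {a5.2} (out.j = its outer ports)


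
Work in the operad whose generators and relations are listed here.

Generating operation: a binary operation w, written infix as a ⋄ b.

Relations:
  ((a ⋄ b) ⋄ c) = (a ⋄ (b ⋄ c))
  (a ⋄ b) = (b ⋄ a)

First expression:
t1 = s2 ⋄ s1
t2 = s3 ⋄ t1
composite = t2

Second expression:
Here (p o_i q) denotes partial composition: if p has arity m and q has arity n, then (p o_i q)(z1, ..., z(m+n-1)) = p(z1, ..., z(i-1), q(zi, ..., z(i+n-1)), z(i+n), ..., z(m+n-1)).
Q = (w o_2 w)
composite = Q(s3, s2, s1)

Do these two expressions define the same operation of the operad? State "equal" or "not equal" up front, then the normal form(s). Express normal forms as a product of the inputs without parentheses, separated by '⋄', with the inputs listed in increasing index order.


equal — both sides give s1 ⋄ s2 ⋄ s3

In normal form, the first expression is s1 ⋄ s2 ⋄ s3
In normal form, the second expression is s1 ⋄ s2 ⋄ s3
Same normal form: equal.


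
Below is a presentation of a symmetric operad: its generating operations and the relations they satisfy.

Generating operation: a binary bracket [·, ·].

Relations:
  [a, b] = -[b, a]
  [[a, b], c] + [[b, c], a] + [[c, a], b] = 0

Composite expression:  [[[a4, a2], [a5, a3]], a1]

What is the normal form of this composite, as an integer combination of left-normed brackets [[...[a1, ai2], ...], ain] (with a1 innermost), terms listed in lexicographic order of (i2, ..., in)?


-[[[[a1, a2], a4], a3], a5] + [[[[a1, a2], a4], a5], a3] + [[[[a1, a3], a5], a2], a4] - [[[[a1, a3], a5], a4], a2] + [[[[a1, a4], a2], a3], a5] - [[[[a1, a4], a2], a5], a3] - [[[[a1, a5], a3], a2], a4] + [[[[a1, a5], a3], a4], a2]

Antisymmetry and Jacobi reduce to a1-anchored left-normed brackets.
Composite bracket: [[[a4, a2], [a5, a3]], a1]
Applying ab - ba throughout gives 16 signed words (2^4 = 16).
Keep just the words that open with a1:
  a1a2a4a3a5 (sign -1) contributes -[[[[a1, a2], a4], a3], a5]
  a1a2a4a5a3 (sign +1) contributes +[[[[a1, a2], a4], a5], a3]
  a1a3a5a2a4 (sign +1) contributes +[[[[a1, a3], a5], a2], a4]
  a1a3a5a4a2 (sign -1) contributes -[[[[a1, a3], a5], a4], a2]
  a1a4a2a3a5 (sign +1) contributes +[[[[a1, a4], a2], a3], a5]
  a1a4a2a5a3 (sign -1) contributes -[[[[a1, a4], a2], a5], a3]
  a1a5a3a2a4 (sign -1) contributes -[[[[a1, a5], a3], a2], a4]
  a1a5a3a4a2 (sign +1) contributes +[[[[a1, a5], a3], a4], a2]
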